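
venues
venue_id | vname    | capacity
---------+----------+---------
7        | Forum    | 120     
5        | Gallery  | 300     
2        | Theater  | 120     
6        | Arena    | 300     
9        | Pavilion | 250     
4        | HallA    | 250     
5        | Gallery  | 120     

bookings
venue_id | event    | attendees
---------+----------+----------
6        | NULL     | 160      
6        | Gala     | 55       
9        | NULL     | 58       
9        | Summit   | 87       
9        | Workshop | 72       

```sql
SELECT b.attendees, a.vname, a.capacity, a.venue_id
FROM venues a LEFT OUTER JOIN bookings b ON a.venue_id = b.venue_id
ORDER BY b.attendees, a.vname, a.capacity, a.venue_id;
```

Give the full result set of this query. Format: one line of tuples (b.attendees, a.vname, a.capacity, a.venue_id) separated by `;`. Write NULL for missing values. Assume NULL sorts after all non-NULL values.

LEFT JOIN keeps every row from `venues`; unmatched rows get NULL for `bookings`'s columns.
Matching on a.venue_id = b.venue_id.
- a[0] venue_id=7 → no match; kept with NULLs on the b side.
- a[1] venue_id=5 → no match; kept with NULLs on the b side.
- a[2] venue_id=2 → no match; kept with NULLs on the b side.
- a[3] venue_id=6 → 2 match(es) in b → 2 row(s).
- a[4] venue_id=9 → 3 match(es) in b → 3 row(s).
- a[5] venue_id=4 → no match; kept with NULLs on the b side.
- a[6] venue_id=5 → no match; kept with NULLs on the b side.
After projecting and ordering:
b.attendees | a.vname | a.capacity | a.venue_id
55 | Arena | 300 | 6
58 | Pavilion | 250 | 9
72 | Pavilion | 250 | 9
87 | Pavilion | 250 | 9
160 | Arena | 300 | 6
NULL | Forum | 120 | 7
NULL | Gallery | 120 | 5
NULL | Gallery | 300 | 5
NULL | HallA | 250 | 4
NULL | Theater | 120 | 2

(55, Arena, 300, 6); (58, Pavilion, 250, 9); (72, Pavilion, 250, 9); (87, Pavilion, 250, 9); (160, Arena, 300, 6); (NULL, Forum, 120, 7); (NULL, Gallery, 120, 5); (NULL, Gallery, 300, 5); (NULL, HallA, 250, 4); (NULL, Theater, 120, 2)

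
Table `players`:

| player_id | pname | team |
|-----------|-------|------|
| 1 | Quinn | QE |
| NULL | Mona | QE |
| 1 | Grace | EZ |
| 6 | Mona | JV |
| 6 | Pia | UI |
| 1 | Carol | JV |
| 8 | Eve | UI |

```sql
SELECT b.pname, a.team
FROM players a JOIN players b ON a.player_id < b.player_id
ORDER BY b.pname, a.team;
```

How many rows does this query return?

11

INNER JOIN keeps only pairs where the ON condition holds.
Matching on a.player_id < b.player_id. A NULL in a compared column never satisfies the condition.
- a row (player_id=1): matches 3 b row(s) → 3 output row(s).
- a row (player_id=NULL): no match → dropped.
- a row (player_id=1): matches 3 b row(s) → 3 output row(s).
- a row (player_id=6): matches 1 b row(s) → 1 output row(s).
- a row (player_id=6): matches 1 b row(s) → 1 output row(s).
- a row (player_id=1): matches 3 b row(s) → 3 output row(s).
- a row (player_id=8): no match → dropped.
Total: 11 rows.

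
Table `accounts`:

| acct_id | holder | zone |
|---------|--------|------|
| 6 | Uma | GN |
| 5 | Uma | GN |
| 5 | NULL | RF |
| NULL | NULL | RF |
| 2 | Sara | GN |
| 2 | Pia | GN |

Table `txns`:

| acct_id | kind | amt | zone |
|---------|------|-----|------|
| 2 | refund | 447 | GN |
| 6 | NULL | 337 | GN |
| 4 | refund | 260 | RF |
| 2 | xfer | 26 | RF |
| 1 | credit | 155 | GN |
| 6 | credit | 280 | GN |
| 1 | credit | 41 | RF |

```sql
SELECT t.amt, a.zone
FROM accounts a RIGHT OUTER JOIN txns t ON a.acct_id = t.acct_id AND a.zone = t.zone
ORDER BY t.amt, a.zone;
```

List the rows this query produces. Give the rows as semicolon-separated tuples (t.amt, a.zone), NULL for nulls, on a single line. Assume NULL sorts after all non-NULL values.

(26, NULL); (41, NULL); (155, NULL); (260, NULL); (280, GN); (337, GN); (447, GN); (447, GN)

RIGHT JOIN keeps every row from `txns`; unmatched rows get NULL for `accounts`'s columns.
Matching on a.acct_id = t.acct_id AND a.zone = t.zone. A NULL in a compared column never satisfies the condition.
Matched pairs: 4; unmatched t rows kept: 4.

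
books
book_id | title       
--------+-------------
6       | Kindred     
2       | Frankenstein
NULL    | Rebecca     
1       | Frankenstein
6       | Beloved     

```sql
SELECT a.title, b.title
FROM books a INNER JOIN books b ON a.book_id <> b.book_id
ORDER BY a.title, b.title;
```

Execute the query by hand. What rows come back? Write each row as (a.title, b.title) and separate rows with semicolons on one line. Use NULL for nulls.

(Beloved, Frankenstein); (Beloved, Frankenstein); (Frankenstein, Beloved); (Frankenstein, Beloved); (Frankenstein, Frankenstein); (Frankenstein, Frankenstein); (Frankenstein, Kindred); (Frankenstein, Kindred); (Kindred, Frankenstein); (Kindred, Frankenstein)

INNER JOIN keeps only pairs where the ON condition holds.
Matching on a.book_id <> b.book_id. A NULL in a compared column never satisfies the condition.
- a row (book_id=6): matches 2 b row(s) → 2 output row(s).
- a row (book_id=2): matches 3 b row(s) → 3 output row(s).
- a row (book_id=NULL): no match → dropped.
- a row (book_id=1): matches 3 b row(s) → 3 output row(s).
- a row (book_id=6): matches 2 b row(s) → 2 output row(s).
After projecting and ordering:
a.title | b.title
Beloved | Frankenstein
Beloved | Frankenstein
Frankenstein | Beloved
Frankenstein | Beloved
Frankenstein | Frankenstein
Frankenstein | Frankenstein
Frankenstein | Kindred
Frankenstein | Kindred
Kindred | Frankenstein
Kindred | Frankenstein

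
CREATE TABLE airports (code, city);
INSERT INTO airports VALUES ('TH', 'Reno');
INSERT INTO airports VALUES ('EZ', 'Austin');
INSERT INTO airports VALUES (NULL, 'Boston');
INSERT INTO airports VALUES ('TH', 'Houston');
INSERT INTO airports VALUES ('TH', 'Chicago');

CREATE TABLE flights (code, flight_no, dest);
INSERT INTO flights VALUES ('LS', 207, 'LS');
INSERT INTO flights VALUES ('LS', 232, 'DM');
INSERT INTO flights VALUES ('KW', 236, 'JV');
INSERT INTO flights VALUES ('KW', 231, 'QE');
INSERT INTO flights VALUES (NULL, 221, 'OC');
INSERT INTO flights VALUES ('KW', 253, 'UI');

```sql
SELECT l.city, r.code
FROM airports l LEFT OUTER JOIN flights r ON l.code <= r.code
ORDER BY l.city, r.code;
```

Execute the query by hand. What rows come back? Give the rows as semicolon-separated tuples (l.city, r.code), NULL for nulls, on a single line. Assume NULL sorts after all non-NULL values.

(Austin, KW); (Austin, KW); (Austin, KW); (Austin, LS); (Austin, LS); (Boston, NULL); (Chicago, NULL); (Houston, NULL); (Reno, NULL)

LEFT JOIN keeps every row from `airports`; unmatched rows get NULL for `flights`'s columns.
Matching on l.code <= r.code. A NULL in a compared column never satisfies the condition.
- l (code=TH) has no partner → padded with NULL.
- l (code=EZ) pairs with 5 row(s) of r.
- l (code=NULL) has no partner → padded with NULL.
- l (code=TH) has no partner → padded with NULL.
- l (code=TH) has no partner → padded with NULL.
After projecting and ordering:
l.city | r.code
Austin | KW
Austin | KW
Austin | KW
Austin | LS
Austin | LS
Boston | NULL
Chicago | NULL
Houston | NULL
Reno | NULL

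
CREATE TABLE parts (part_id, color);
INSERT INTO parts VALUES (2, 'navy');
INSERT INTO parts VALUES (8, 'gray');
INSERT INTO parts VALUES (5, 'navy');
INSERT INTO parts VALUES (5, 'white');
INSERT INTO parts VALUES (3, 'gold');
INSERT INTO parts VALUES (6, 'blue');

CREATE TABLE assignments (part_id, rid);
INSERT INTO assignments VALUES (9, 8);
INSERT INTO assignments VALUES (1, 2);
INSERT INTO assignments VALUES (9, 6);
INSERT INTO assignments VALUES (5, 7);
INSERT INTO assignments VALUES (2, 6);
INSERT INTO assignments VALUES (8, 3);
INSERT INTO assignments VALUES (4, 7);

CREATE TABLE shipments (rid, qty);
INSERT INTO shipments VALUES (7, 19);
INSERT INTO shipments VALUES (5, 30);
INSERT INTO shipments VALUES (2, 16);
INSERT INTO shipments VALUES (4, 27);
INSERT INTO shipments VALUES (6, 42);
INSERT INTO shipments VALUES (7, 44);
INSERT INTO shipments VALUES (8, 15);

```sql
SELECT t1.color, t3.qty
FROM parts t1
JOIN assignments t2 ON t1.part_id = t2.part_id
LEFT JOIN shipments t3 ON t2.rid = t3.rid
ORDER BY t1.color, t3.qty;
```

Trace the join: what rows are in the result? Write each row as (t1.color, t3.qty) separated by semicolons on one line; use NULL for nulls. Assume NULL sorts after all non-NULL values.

Evaluate left to right. First `parts t1 INNER JOIN assignments t2` on part_id: 4 row(s).
Then LEFT JOIN `shipments t3` on rid: each of those 4 rows is kept; rows whose t2.rid has no match in t3 get NULL for t3's columns.

(gray, NULL); (navy, 19); (navy, 42); (navy, 44); (white, 19); (white, 44)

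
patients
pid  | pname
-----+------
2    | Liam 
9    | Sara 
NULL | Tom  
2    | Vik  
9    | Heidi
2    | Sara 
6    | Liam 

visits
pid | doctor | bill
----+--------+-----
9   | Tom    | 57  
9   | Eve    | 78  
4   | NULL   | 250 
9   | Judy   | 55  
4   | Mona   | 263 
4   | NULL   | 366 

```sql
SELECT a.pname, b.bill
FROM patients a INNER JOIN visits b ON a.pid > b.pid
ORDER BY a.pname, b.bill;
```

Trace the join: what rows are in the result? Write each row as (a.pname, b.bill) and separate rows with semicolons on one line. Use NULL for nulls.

(Heidi, 250); (Heidi, 263); (Heidi, 366); (Liam, 250); (Liam, 263); (Liam, 366); (Sara, 250); (Sara, 263); (Sara, 366)

INNER JOIN keeps only pairs where the ON condition holds.
Matching on a.pid > b.pid. A NULL in a compared column never satisfies the condition.
Matched pairs: 9.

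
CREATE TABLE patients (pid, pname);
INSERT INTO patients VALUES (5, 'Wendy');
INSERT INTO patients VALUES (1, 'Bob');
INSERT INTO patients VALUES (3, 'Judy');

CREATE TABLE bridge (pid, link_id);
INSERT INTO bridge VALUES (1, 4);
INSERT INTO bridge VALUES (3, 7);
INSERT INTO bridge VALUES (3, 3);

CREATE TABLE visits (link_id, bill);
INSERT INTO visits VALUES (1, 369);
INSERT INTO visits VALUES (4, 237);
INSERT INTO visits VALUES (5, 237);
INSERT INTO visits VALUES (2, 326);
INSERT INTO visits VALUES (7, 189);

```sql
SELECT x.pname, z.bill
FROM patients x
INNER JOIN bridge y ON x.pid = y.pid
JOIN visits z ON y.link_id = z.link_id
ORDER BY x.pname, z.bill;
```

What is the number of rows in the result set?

2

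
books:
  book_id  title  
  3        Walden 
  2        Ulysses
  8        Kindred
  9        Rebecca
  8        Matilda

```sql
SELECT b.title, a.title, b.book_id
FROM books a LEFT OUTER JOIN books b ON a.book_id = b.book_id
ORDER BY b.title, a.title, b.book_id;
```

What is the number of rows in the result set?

LEFT JOIN keeps every row from `books a`; unmatched rows get NULL for `books b`'s columns.
Matching on a.book_id = b.book_id.
- a row (book_id=3): matches 1 b row(s) → 1 output row(s).
- a row (book_id=2): matches 1 b row(s) → 1 output row(s).
- a row (book_id=8): matches 2 b row(s) → 2 output row(s).
- a row (book_id=9): matches 1 b row(s) → 1 output row(s).
- a row (book_id=8): matches 2 b row(s) → 2 output row(s).
Total: 7 rows.

7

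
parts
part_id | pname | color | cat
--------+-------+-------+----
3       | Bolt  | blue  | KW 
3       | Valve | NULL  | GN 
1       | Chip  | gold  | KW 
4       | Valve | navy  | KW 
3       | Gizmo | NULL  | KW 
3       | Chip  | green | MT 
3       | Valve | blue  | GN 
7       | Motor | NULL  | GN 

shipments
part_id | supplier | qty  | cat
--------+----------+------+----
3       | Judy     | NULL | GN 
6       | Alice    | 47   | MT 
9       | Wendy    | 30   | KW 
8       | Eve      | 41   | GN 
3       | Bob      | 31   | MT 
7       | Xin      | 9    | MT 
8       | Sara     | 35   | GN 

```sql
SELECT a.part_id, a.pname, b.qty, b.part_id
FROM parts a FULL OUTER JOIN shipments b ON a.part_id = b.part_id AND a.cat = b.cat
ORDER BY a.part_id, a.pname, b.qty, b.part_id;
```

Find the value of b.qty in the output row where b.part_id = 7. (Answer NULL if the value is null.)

9

FULL OUTER JOIN keeps every row from both sides; unmatched rows get NULL for the other side's columns.
Matching on a.part_id = b.part_id AND a.cat = b.cat.
Matched pairs: 3; unmatched a rows kept: 5; unmatched b rows kept: 5.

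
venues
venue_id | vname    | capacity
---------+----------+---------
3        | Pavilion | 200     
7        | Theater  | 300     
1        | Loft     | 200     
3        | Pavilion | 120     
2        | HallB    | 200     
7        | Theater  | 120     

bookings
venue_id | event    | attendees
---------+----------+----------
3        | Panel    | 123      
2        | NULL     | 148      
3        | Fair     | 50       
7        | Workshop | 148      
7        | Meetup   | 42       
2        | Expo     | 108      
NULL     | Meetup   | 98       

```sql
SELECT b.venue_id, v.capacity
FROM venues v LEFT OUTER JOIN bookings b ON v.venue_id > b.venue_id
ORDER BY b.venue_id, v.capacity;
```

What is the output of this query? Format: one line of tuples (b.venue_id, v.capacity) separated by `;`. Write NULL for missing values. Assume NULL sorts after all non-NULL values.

LEFT JOIN keeps every row from `venues`; unmatched rows get NULL for `bookings`'s columns.
Matching on v.venue_id > b.venue_id. A NULL in a compared column never satisfies the condition.
- venue_id=3: 2 matching b row(s), so 2 row(s) emitted.
- venue_id=7: 4 matching b row(s), so 4 row(s) emitted.
- venue_id=1: no b row matches, row kept with b columns NULL.
- venue_id=3: 2 matching b row(s), so 2 row(s) emitted.
- venue_id=2: no b row matches, row kept with b columns NULL.
- venue_id=7: 4 matching b row(s), so 4 row(s) emitted.

(2, 120); (2, 120); (2, 120); (2, 120); (2, 200); (2, 200); (2, 300); (2, 300); (3, 120); (3, 120); (3, 300); (3, 300); (NULL, 200); (NULL, 200)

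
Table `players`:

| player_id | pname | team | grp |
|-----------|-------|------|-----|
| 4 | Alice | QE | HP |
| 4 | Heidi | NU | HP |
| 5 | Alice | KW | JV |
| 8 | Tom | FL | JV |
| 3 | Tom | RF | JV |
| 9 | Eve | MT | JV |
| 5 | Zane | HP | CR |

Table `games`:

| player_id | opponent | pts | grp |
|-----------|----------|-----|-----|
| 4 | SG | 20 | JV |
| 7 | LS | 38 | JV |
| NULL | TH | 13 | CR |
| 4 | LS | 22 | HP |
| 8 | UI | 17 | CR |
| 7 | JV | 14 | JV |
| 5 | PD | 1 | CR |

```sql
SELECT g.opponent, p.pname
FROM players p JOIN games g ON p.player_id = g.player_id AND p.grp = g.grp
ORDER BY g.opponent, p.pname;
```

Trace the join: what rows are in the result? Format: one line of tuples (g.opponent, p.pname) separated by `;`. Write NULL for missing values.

(LS, Alice); (LS, Heidi); (PD, Zane)

INNER JOIN keeps only pairs where the ON condition holds.
Matching on p.player_id = g.player_id AND p.grp = g.grp. A NULL in a compared column never satisfies the condition.
- p (player_id=4, grp=HP) pairs with 1 row(s) of g.
- p (player_id=4, grp=HP) pairs with 1 row(s) of g.
- p (player_id=5, grp=JV) has no partner → excluded.
- p (player_id=8, grp=JV) has no partner → excluded.
- p (player_id=3, grp=JV) has no partner → excluded.
- p (player_id=9, grp=JV) has no partner → excluded.
- p (player_id=5, grp=CR) pairs with 1 row(s) of g.
After projecting and ordering:
g.opponent | p.pname
LS | Alice
LS | Heidi
PD | Zane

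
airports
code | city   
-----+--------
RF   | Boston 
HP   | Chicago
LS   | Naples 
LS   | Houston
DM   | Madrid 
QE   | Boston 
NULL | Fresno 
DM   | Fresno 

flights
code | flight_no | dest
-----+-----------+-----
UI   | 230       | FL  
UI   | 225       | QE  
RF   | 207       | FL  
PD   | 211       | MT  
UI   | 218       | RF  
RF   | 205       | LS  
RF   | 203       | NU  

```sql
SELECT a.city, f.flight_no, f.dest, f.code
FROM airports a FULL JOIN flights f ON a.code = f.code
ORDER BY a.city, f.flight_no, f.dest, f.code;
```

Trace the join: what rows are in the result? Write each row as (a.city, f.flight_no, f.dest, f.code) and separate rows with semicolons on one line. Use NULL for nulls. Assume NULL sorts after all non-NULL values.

(Boston, 203, NU, RF); (Boston, 205, LS, RF); (Boston, 207, FL, RF); (Boston, NULL, NULL, NULL); (Chicago, NULL, NULL, NULL); (Fresno, NULL, NULL, NULL); (Fresno, NULL, NULL, NULL); (Houston, NULL, NULL, NULL); (Madrid, NULL, NULL, NULL); (Naples, NULL, NULL, NULL); (NULL, 211, MT, PD); (NULL, 218, RF, UI); (NULL, 225, QE, UI); (NULL, 230, FL, UI)

FULL OUTER JOIN keeps every row from both sides; unmatched rows get NULL for the other side's columns.
Matching on a.code = f.code. A NULL in a compared column never satisfies the condition.
- a[0] code=RF → 3 match(es) in f → 3 row(s).
- a[1] code=HP → no match; kept with NULLs on the f side.
- a[2] code=LS → no match; kept with NULLs on the f side.
- a[3] code=LS → no match; kept with NULLs on the f side.
- a[4] code=DM → no match; kept with NULLs on the f side.
- a[5] code=QE → no match; kept with NULLs on the f side.
- a[6] code=NULL → no match; kept with NULLs on the f side.
- a[7] code=DM → no match; kept with NULLs on the f side.
- 4 row(s) from f found no a partner → padded with NULL.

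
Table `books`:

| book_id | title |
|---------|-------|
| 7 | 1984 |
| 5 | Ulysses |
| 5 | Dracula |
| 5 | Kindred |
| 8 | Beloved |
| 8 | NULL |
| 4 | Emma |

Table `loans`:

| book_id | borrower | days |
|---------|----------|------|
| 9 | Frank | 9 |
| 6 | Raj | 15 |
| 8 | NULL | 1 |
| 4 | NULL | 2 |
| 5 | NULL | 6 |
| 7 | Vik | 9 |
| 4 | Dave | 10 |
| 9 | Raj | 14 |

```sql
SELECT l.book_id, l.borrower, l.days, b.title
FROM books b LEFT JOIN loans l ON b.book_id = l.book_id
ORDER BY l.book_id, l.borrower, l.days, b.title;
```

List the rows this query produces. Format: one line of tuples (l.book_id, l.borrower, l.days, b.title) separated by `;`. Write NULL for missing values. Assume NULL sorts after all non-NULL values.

LEFT JOIN keeps every row from `books`; unmatched rows get NULL for `loans`'s columns.
Matching on b.book_id = l.book_id.
- book_id=7: 1 matching l row(s), so 1 row(s) emitted.
- book_id=5: 1 matching l row(s), so 1 row(s) emitted.
- book_id=5: 1 matching l row(s), so 1 row(s) emitted.
- book_id=5: 1 matching l row(s), so 1 row(s) emitted.
- book_id=8: 1 matching l row(s), so 1 row(s) emitted.
- book_id=8: 1 matching l row(s), so 1 row(s) emitted.
- book_id=4: 2 matching l row(s), so 2 row(s) emitted.
After projecting and ordering:
l.book_id | l.borrower | l.days | b.title
4 | Dave | 10 | Emma
4 | NULL | 2 | Emma
5 | NULL | 6 | Dracula
5 | NULL | 6 | Kindred
5 | NULL | 6 | Ulysses
7 | Vik | 9 | 1984
8 | NULL | 1 | Beloved
8 | NULL | 1 | NULL

(4, Dave, 10, Emma); (4, NULL, 2, Emma); (5, NULL, 6, Dracula); (5, NULL, 6, Kindred); (5, NULL, 6, Ulysses); (7, Vik, 9, 1984); (8, NULL, 1, Beloved); (8, NULL, 1, NULL)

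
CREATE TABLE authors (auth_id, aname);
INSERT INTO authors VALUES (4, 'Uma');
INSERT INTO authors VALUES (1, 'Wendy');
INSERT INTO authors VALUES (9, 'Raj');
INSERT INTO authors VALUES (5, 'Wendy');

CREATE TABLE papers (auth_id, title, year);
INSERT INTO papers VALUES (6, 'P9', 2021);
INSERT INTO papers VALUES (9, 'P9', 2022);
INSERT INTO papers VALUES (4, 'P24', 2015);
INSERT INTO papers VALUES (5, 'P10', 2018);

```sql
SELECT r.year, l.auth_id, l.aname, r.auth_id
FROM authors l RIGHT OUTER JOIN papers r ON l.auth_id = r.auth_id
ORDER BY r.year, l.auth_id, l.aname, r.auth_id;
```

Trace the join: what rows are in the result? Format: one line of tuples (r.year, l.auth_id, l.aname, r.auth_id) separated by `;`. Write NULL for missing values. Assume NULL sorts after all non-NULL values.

(2015, 4, Uma, 4); (2018, 5, Wendy, 5); (2021, NULL, NULL, 6); (2022, 9, Raj, 9)

RIGHT JOIN keeps every row from `papers`; unmatched rows get NULL for `authors`'s columns.
Matching on l.auth_id = r.auth_id.
- auth_id=4: 1 matching r row(s), so 1 row(s) emitted.
- auth_id=1: no matching r row.
- auth_id=9: 1 matching r row(s), so 1 row(s) emitted.
- auth_id=5: 1 matching r row(s), so 1 row(s) emitted.
- 1 row(s) from r found no l partner → padded with NULL.
After projecting and ordering:
r.year | l.auth_id | l.aname | r.auth_id
2015 | 4 | Uma | 4
2018 | 5 | Wendy | 5
2021 | NULL | NULL | 6
2022 | 9 | Raj | 9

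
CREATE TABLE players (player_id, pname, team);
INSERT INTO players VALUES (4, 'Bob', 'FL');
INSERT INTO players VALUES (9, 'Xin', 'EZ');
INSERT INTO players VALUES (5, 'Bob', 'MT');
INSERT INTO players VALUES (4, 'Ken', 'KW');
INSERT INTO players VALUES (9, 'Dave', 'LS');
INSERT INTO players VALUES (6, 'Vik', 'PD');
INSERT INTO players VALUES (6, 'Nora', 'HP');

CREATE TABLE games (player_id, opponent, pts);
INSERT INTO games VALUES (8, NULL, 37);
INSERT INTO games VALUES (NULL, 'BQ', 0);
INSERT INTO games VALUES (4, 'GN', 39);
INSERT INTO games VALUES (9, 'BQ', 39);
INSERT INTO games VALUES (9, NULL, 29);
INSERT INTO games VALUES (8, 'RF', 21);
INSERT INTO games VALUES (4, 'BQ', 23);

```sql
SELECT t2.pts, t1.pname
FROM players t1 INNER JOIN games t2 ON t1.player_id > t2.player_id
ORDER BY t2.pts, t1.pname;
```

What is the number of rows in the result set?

INNER JOIN keeps only pairs where the ON condition holds.
Matching on t1.player_id > t2.player_id. A NULL in a compared column never satisfies the condition.
- player_id=4: no matching t2 row, dropped.
- player_id=9: 4 matching t2 row(s), so 4 row(s) emitted.
- player_id=5: 2 matching t2 row(s), so 2 row(s) emitted.
- player_id=4: no matching t2 row, dropped.
- player_id=9: 4 matching t2 row(s), so 4 row(s) emitted.
- player_id=6: 2 matching t2 row(s), so 2 row(s) emitted.
- player_id=6: 2 matching t2 row(s), so 2 row(s) emitted.
Total: 14 rows.

14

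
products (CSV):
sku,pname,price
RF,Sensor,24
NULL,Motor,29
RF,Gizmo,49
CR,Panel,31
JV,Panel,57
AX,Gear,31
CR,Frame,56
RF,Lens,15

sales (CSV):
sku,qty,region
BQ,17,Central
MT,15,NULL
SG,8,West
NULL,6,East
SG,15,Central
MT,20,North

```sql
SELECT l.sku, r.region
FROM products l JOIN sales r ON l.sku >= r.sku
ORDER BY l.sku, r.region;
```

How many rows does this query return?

12

INNER JOIN keeps only pairs where the ON condition holds.
Matching on l.sku >= r.sku. A NULL in a compared column never satisfies the condition.
- l row (sku=RF): matches 3 r row(s) → 3 output row(s).
- l row (sku=NULL): no match → dropped.
- l row (sku=RF): matches 3 r row(s) → 3 output row(s).
- l row (sku=CR): matches 1 r row(s) → 1 output row(s).
- l row (sku=JV): matches 1 r row(s) → 1 output row(s).
- l row (sku=AX): no match → dropped.
- l row (sku=CR): matches 1 r row(s) → 1 output row(s).
- l row (sku=RF): matches 3 r row(s) → 3 output row(s).
Total: 12 rows.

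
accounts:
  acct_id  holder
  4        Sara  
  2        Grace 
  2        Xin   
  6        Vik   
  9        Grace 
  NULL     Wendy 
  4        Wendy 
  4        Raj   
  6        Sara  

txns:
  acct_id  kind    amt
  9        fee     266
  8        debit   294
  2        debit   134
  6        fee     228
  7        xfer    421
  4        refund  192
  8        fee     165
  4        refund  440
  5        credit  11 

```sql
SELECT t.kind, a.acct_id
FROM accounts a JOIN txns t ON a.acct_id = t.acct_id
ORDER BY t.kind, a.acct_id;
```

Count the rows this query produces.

11

INNER JOIN keeps only pairs where the ON condition holds.
Matching on a.acct_id = t.acct_id. A NULL in a compared column never satisfies the condition.
Matched pairs: 11.
Total: 11 rows.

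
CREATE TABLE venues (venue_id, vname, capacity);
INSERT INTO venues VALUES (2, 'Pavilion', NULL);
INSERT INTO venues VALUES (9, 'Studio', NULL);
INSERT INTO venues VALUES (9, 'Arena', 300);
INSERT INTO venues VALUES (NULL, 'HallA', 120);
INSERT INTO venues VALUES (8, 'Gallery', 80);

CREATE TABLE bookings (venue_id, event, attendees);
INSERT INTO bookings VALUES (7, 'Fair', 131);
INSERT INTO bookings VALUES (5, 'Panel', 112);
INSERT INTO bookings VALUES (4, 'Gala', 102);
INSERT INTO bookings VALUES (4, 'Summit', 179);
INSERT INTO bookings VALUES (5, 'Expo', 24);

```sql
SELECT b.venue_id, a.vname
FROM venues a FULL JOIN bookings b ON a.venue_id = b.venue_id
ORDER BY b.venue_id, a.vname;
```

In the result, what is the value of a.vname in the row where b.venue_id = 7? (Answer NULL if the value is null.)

FULL OUTER JOIN keeps every row from both sides; unmatched rows get NULL for the other side's columns.
Matching on a.venue_id = b.venue_id. A NULL in a compared column never satisfies the condition.
- a (venue_id=2) has no partner → padded with NULL.
- a (venue_id=9) has no partner → padded with NULL.
- a (venue_id=9) has no partner → padded with NULL.
- a (venue_id=NULL) has no partner → padded with NULL.
- a (venue_id=8) has no partner → padded with NULL.
- 5 b row(s) had no a match → kept, a columns NULL.

NULL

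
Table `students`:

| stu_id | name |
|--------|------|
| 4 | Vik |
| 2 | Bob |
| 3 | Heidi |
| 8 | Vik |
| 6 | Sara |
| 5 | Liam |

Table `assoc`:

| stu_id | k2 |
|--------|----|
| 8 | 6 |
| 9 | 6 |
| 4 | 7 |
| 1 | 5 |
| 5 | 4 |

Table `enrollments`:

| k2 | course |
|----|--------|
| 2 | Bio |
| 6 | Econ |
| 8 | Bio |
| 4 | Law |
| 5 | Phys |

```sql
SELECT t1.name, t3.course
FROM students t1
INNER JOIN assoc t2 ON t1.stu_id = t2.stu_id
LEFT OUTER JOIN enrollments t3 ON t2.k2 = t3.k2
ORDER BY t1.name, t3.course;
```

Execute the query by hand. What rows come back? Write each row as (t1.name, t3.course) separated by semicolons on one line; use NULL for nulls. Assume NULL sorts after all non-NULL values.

(Liam, Law); (Vik, Econ); (Vik, NULL)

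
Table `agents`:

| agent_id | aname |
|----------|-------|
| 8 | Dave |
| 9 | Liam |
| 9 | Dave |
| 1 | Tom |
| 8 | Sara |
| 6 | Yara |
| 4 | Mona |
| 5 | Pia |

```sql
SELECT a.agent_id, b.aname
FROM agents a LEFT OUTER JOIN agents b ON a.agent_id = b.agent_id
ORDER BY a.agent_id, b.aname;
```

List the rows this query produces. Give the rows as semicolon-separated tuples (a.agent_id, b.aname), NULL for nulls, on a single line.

(1, Tom); (4, Mona); (5, Pia); (6, Yara); (8, Dave); (8, Dave); (8, Sara); (8, Sara); (9, Dave); (9, Dave); (9, Liam); (9, Liam)

LEFT JOIN keeps every row from `agents a`; unmatched rows get NULL for `agents b`'s columns.
Matching on a.agent_id = b.agent_id.
Matched pairs: 12; unmatched a rows kept: 0.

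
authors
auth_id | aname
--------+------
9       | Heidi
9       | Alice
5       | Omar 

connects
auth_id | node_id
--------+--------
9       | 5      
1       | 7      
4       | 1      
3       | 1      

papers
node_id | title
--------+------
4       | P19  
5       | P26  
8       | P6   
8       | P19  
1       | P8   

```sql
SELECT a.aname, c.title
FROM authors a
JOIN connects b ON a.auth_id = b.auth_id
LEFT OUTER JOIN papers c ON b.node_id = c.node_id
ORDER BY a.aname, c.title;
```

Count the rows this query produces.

Evaluate left to right. First `authors a INNER JOIN connects b` on auth_id: 2 row(s).
Then LEFT JOIN `papers c` on node_id: each of those 2 rows is kept; rows whose b.node_id has no match in c get NULL for c's columns.
Result: 2 row(s).

2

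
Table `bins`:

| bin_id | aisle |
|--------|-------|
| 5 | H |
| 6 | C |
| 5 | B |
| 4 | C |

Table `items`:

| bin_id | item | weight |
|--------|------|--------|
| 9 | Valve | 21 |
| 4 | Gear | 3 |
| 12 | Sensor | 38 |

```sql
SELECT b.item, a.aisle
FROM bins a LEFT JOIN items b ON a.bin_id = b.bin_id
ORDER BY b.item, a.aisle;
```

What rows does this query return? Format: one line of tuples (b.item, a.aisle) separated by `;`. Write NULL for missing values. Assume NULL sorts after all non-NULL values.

(Gear, C); (NULL, B); (NULL, C); (NULL, H)

LEFT JOIN keeps every row from `bins`; unmatched rows get NULL for `items`'s columns.
Matching on a.bin_id = b.bin_id.
- a (bin_id=5) has no partner → padded with NULL.
- a (bin_id=6) has no partner → padded with NULL.
- a (bin_id=5) has no partner → padded with NULL.
- a (bin_id=4) pairs with 1 row(s) of b.
After projecting and ordering:
b.item | a.aisle
Gear | C
NULL | B
NULL | C
NULL | H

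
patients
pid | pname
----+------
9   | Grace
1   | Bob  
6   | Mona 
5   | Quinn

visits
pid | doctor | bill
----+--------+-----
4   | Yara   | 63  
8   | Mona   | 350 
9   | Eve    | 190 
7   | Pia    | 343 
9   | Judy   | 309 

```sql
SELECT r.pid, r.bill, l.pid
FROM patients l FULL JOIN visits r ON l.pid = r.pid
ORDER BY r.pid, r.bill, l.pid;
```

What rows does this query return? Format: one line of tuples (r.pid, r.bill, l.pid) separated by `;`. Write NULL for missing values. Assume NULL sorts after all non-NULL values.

(4, 63, NULL); (7, 343, NULL); (8, 350, NULL); (9, 190, 9); (9, 309, 9); (NULL, NULL, 1); (NULL, NULL, 5); (NULL, NULL, 6)

FULL OUTER JOIN keeps every row from both sides; unmatched rows get NULL for the other side's columns.
Matching on l.pid = r.pid.
- l row (pid=9): matches 2 r row(s) → 2 output row(s).
- l row (pid=1): no match → kept, r columns NULL.
- l row (pid=6): no match → kept, r columns NULL.
- l row (pid=5): no match → kept, r columns NULL.
- plus 3 unmatched r row(s), each kept with NULL l columns.
After projecting and ordering:
r.pid | r.bill | l.pid
4 | 63 | NULL
7 | 343 | NULL
8 | 350 | NULL
9 | 190 | 9
9 | 309 | 9
NULL | NULL | 1
NULL | NULL | 5
NULL | NULL | 6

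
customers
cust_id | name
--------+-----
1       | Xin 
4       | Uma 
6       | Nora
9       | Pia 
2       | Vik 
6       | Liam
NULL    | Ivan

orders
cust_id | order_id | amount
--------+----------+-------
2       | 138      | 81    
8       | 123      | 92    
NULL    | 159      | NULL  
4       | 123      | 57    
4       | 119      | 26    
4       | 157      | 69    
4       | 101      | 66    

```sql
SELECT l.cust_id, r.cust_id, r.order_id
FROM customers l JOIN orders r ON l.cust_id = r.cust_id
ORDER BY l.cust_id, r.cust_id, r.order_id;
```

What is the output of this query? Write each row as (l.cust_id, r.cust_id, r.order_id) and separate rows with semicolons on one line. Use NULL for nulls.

INNER JOIN keeps only pairs where the ON condition holds.
Matching on l.cust_id = r.cust_id. A NULL in a compared column never satisfies the condition.
- l row (cust_id=1): no match → dropped.
- l row (cust_id=4): matches 4 r row(s) → 4 output row(s).
- l row (cust_id=6): no match → dropped.
- l row (cust_id=9): no match → dropped.
- l row (cust_id=2): matches 1 r row(s) → 1 output row(s).
- l row (cust_id=6): no match → dropped.
- l row (cust_id=NULL): no match → dropped.
After projecting and ordering:
l.cust_id | r.cust_id | r.order_id
2 | 2 | 138
4 | 4 | 101
4 | 4 | 119
4 | 4 | 123
4 | 4 | 157

(2, 2, 138); (4, 4, 101); (4, 4, 119); (4, 4, 123); (4, 4, 157)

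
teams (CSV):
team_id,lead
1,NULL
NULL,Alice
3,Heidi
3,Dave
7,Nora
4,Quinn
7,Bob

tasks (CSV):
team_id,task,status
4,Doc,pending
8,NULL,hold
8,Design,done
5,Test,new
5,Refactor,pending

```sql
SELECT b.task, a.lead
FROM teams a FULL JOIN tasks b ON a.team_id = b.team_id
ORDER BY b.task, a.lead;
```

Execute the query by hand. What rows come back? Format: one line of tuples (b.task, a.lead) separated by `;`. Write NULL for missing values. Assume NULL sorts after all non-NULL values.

FULL OUTER JOIN keeps every row from both sides; unmatched rows get NULL for the other side's columns.
Matching on a.team_id = b.team_id. A NULL in a compared column never satisfies the condition.
Matched pairs: 1; unmatched a rows kept: 6; unmatched b rows kept: 4.

(Design, NULL); (Doc, Quinn); (Refactor, NULL); (Test, NULL); (NULL, Alice); (NULL, Bob); (NULL, Dave); (NULL, Heidi); (NULL, Nora); (NULL, NULL); (NULL, NULL)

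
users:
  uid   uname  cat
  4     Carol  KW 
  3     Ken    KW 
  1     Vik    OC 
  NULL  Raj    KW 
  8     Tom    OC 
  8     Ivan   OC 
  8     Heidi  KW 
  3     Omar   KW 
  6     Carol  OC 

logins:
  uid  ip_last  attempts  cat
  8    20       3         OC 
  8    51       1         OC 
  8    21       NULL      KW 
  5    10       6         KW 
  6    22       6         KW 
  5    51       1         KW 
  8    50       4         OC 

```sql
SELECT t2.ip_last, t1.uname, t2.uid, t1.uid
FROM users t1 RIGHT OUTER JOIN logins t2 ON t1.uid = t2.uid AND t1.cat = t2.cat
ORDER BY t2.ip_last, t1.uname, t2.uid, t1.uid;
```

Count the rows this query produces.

10

RIGHT JOIN keeps every row from `logins`; unmatched rows get NULL for `users`'s columns.
Matching on t1.uid = t2.uid AND t1.cat = t2.cat. A NULL in a compared column never satisfies the condition.
- uid=4, cat=KW: no matching t2 row.
- uid=3, cat=KW: no matching t2 row.
- uid=1, cat=OC: no matching t2 row.
- uid=NULL, cat=KW: no matching t2 row.
- uid=8, cat=OC: 3 matching t2 row(s), so 3 row(s) emitted.
- uid=8, cat=OC: 3 matching t2 row(s), so 3 row(s) emitted.
- uid=8, cat=KW: 1 matching t2 row(s), so 1 row(s) emitted.
- uid=3, cat=KW: no matching t2 row.
- uid=6, cat=OC: no matching t2 row.
- plus 3 unmatched t2 row(s), each kept with NULL t1 columns.
Total: 7 matched + 3 padded = 10 rows.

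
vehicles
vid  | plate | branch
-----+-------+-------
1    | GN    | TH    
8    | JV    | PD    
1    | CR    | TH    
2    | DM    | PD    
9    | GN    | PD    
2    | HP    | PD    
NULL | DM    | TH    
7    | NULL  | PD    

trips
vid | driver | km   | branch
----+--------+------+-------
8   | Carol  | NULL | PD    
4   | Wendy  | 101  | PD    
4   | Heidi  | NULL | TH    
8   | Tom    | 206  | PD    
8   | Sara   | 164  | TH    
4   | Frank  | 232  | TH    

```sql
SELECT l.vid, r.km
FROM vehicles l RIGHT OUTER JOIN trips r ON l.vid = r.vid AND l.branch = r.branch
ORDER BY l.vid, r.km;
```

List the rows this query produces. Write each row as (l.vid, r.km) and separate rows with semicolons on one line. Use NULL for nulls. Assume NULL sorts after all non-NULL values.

(8, 206); (8, NULL); (NULL, 101); (NULL, 164); (NULL, 232); (NULL, NULL)

RIGHT JOIN keeps every row from `trips`; unmatched rows get NULL for `vehicles`'s columns.
Matching on l.vid = r.vid AND l.branch = r.branch. A NULL in a compared column never satisfies the condition.
- l[0] vid=1, branch=TH → no match.
- l[1] vid=8, branch=PD → 2 match(es) in r → 2 row(s).
- l[2] vid=1, branch=TH → no match.
- l[3] vid=2, branch=PD → no match.
- l[4] vid=9, branch=PD → no match.
- l[5] vid=2, branch=PD → no match.
- l[6] vid=NULL, branch=TH → no match.
- l[7] vid=7, branch=PD → no match.
- plus 4 unmatched r row(s), each kept with NULL l columns.
After projecting and ordering:
l.vid | r.km
8 | 206
8 | NULL
NULL | 101
NULL | 164
NULL | 232
NULL | NULL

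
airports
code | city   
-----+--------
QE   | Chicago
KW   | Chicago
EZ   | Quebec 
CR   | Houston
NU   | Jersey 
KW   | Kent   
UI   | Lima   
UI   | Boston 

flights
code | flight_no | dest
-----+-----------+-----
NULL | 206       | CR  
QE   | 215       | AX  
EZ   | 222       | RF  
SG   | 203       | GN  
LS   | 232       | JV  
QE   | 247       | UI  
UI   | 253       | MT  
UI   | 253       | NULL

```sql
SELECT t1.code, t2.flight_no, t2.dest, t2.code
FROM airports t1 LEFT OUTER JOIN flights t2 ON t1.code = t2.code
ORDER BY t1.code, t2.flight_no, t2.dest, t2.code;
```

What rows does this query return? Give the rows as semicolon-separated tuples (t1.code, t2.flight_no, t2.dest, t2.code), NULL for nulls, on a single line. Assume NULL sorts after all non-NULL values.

LEFT JOIN keeps every row from `airports`; unmatched rows get NULL for `flights`'s columns.
Matching on t1.code = t2.code. A NULL in a compared column never satisfies the condition.
- t1 (code=QE) pairs with 2 row(s) of t2.
- t1 (code=KW) has no partner → padded with NULL.
- t1 (code=EZ) pairs with 1 row(s) of t2.
- t1 (code=CR) has no partner → padded with NULL.
- t1 (code=NU) has no partner → padded with NULL.
- t1 (code=KW) has no partner → padded with NULL.
- t1 (code=UI) pairs with 2 row(s) of t2.
- t1 (code=UI) pairs with 2 row(s) of t2.

(CR, NULL, NULL, NULL); (EZ, 222, RF, EZ); (KW, NULL, NULL, NULL); (KW, NULL, NULL, NULL); (NU, NULL, NULL, NULL); (QE, 215, AX, QE); (QE, 247, UI, QE); (UI, 253, MT, UI); (UI, 253, MT, UI); (UI, 253, NULL, UI); (UI, 253, NULL, UI)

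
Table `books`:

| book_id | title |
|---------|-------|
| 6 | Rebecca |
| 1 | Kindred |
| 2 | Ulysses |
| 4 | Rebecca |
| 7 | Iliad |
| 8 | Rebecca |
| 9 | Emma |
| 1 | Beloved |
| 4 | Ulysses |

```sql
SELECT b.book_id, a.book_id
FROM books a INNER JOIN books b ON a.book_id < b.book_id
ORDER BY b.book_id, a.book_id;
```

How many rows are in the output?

34

INNER JOIN keeps only pairs where the ON condition holds.
Matching on a.book_id < b.book_id.
- a[0] book_id=6 → 3 match(es) in b → 3 row(s).
- a[1] book_id=1 → 7 match(es) in b → 7 row(s).
- a[2] book_id=2 → 6 match(es) in b → 6 row(s).
- a[3] book_id=4 → 4 match(es) in b → 4 row(s).
- a[4] book_id=7 → 2 match(es) in b → 2 row(s).
- a[5] book_id=8 → 1 match(es) in b → 1 row(s).
- a[6] book_id=9 → no match; dropped.
- a[7] book_id=1 → 7 match(es) in b → 7 row(s).
- a[8] book_id=4 → 4 match(es) in b → 4 row(s).
Total: 34 rows.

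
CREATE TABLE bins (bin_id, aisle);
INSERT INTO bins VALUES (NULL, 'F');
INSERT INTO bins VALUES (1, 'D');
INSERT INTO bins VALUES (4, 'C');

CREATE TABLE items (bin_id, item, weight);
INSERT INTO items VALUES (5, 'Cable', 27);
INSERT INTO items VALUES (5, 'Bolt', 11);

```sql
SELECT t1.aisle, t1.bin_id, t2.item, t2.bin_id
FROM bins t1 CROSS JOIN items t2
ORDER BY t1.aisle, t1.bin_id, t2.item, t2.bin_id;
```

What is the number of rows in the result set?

6

CROSS JOIN pairs every row of `bins` with every row of `items`: 3 × 2 = 6 rows.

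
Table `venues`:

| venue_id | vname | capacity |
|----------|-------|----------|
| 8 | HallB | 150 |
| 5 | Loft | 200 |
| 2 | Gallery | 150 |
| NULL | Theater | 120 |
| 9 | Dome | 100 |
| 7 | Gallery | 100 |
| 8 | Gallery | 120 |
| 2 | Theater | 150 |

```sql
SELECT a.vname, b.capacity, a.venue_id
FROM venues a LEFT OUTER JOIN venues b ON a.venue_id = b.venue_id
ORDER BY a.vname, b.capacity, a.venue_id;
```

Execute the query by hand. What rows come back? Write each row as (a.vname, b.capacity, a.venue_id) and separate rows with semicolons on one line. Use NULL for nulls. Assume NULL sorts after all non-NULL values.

(Dome, 100, 9); (Gallery, 100, 7); (Gallery, 120, 8); (Gallery, 150, 2); (Gallery, 150, 2); (Gallery, 150, 8); (HallB, 120, 8); (HallB, 150, 8); (Loft, 200, 5); (Theater, 150, 2); (Theater, 150, 2); (Theater, NULL, NULL)

LEFT JOIN keeps every row from `venues a`; unmatched rows get NULL for `venues b`'s columns.
Matching on a.venue_id = b.venue_id. A NULL in a compared column never satisfies the condition.
- a row (venue_id=8): matches 2 b row(s) → 2 output row(s).
- a row (venue_id=5): matches 1 b row(s) → 1 output row(s).
- a row (venue_id=2): matches 2 b row(s) → 2 output row(s).
- a row (venue_id=NULL): no match → kept, b columns NULL.
- a row (venue_id=9): matches 1 b row(s) → 1 output row(s).
- a row (venue_id=7): matches 1 b row(s) → 1 output row(s).
- a row (venue_id=8): matches 2 b row(s) → 2 output row(s).
- a row (venue_id=2): matches 2 b row(s) → 2 output row(s).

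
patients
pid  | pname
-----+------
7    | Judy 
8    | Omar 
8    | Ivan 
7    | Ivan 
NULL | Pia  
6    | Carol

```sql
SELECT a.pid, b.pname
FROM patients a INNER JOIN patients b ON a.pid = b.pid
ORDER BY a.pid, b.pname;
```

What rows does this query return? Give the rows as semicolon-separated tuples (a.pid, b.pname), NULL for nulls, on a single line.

(6, Carol); (7, Ivan); (7, Ivan); (7, Judy); (7, Judy); (8, Ivan); (8, Ivan); (8, Omar); (8, Omar)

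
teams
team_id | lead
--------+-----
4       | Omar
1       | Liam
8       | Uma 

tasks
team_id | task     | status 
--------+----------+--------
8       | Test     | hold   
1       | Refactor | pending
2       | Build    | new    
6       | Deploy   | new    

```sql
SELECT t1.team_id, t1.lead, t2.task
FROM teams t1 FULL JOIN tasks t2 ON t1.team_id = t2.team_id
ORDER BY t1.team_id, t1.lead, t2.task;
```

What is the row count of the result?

FULL OUTER JOIN keeps every row from both sides; unmatched rows get NULL for the other side's columns.
Matching on t1.team_id = t2.team_id.
- team_id=4: no t2 row matches, row kept with t2 columns NULL.
- team_id=1: 1 matching t2 row(s), so 1 row(s) emitted.
- team_id=8: 1 matching t2 row(s), so 1 row(s) emitted.
- 2 row(s) from t2 found no t1 partner → padded with NULL.
Total: 2 matched + 3 padded = 5 rows.

5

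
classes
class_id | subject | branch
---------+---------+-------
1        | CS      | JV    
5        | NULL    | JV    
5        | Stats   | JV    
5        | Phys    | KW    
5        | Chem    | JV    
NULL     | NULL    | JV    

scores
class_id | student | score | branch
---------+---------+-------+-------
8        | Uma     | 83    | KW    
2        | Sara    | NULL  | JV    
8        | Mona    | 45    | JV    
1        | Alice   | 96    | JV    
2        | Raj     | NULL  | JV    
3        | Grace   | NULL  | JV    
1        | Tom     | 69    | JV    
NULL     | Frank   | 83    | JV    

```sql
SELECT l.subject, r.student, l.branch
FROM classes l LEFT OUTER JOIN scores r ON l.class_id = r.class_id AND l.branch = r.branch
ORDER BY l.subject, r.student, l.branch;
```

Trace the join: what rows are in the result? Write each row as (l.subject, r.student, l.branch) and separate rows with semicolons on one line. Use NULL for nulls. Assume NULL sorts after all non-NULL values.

(CS, Alice, JV); (CS, Tom, JV); (Chem, NULL, JV); (Phys, NULL, KW); (Stats, NULL, JV); (NULL, NULL, JV); (NULL, NULL, JV)

LEFT JOIN keeps every row from `classes`; unmatched rows get NULL for `scores`'s columns.
Matching on l.class_id = r.class_id AND l.branch = r.branch. A NULL in a compared column never satisfies the condition.
- l[0] class_id=1, branch=JV → 2 match(es) in r → 2 row(s).
- l[1] class_id=5, branch=JV → no match; kept with NULLs on the r side.
- l[2] class_id=5, branch=JV → no match; kept with NULLs on the r side.
- l[3] class_id=5, branch=KW → no match; kept with NULLs on the r side.
- l[4] class_id=5, branch=JV → no match; kept with NULLs on the r side.
- l[5] class_id=NULL, branch=JV → no match; kept with NULLs on the r side.
After projecting and ordering:
l.subject | r.student | l.branch
CS | Alice | JV
CS | Tom | JV
Chem | NULL | JV
Phys | NULL | KW
Stats | NULL | JV
NULL | NULL | JV
NULL | NULL | JV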